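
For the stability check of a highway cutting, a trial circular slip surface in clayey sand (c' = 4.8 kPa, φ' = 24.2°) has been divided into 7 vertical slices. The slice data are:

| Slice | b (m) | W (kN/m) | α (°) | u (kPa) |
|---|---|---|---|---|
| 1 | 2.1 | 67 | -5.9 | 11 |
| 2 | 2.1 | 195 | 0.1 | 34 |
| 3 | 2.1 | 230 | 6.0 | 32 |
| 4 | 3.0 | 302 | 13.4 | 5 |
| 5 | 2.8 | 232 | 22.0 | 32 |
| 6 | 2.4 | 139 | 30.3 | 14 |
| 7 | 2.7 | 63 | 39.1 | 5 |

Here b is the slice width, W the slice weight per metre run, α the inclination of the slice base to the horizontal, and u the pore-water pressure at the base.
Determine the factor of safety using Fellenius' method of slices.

Ordinary method of slices: FS = Σ[c'·Δl_i + (W_i cosα_i − u_i·Δl_i)·tanφ'] / Σ W_i sinα_i, with Δl_i = b_i / cosα_i.
Slice 1: Δl = 2.1/cos(-5.9°) = 2.111 m; N'_1 = 67·cos(-5.9°) − 11·2.111 = 43.4; c'Δl = 10.13; W sinα = -6.9
Slice 2: Δl = 2.1/cos0.1° = 2.100 m; N'_2 = 195·cos0.1° − 34·2.100 = 123.6; c'Δl = 10.08; W sinα = 0.3
Slice 3: Δl = 2.1/cos6.0° = 2.112 m; N'_3 = 230·cos6.0° − 32·2.112 = 161.2; c'Δl = 10.14; W sinα = 24.0
Slice 4: Δl = 3.0/cos13.4° = 3.084 m; N'_4 = 302·cos13.4° − 5·3.084 = 278.4; c'Δl = 14.80; W sinα = 70.0
Slice 5: Δl = 2.8/cos22.0° = 3.020 m; N'_5 = 232·cos22.0° − 32·3.020 = 118.5; c'Δl = 14.50; W sinα = 86.9
Slice 6: Δl = 2.4/cos30.3° = 2.780 m; N'_6 = 139·cos30.3° − 14·2.780 = 81.1; c'Δl = 13.34; W sinα = 70.1
Slice 7: Δl = 2.7/cos39.1° = 3.479 m; N'_7 = 63·cos39.1° − 5·3.479 = 31.5; c'Δl = 16.70; W sinα = 39.7
Σc'Δl = 89.7 kN/m; ΣN' = 837.6 kN/m; ΣW sinα = 284.3 kN/m
Resisting = 89.7 + 837.6·tan24.2° = 89.7 + 376.4 = 466.1 kN/m
FS = 466.1 / 284.3 = 1.640

FS = 1.64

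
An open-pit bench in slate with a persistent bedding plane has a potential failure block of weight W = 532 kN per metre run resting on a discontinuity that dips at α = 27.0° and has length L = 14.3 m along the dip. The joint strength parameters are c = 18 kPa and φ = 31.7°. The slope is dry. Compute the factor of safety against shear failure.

FS = 2.28

Resolving the block weight along and normal to the plane and applying the Mohr–Coulomb strength on the joint:
N' = W cosα = 532·cos27.0° = 474.0 kN/m
Driving force T = W sinα = 532·sin27.0° = 241.5 kN/m
Resisting force R = c·L + N'·tanφ = 18·14.3 + 474.0·tan31.7° = 257.4 + 292.8 = 550.2 kN/m
FS = R / T = 550.2 / 241.5 = 2.278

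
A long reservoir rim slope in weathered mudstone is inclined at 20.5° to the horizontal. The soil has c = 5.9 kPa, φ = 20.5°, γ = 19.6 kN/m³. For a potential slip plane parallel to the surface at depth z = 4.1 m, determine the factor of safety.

FS = 1.22

For an infinite slope with a slip plane parallel to the surface (no pore pressure): FS = [c + γz cos²β tanφ] / [γz sinβ cosβ].
γz = 19.6·4.1 = 80.36 kN/m²
Numerator = 5.9 + 80.36·cos²20.5°·tan20.5° = 5.9 + 80.36·0.8774·0.3739 = 32.260 kPa
Denominator = 80.36·sin20.5°·cos20.5° = 80.36·0.3502·0.9367 = 26.360 kPa
FS = 32.260 / 26.360 = 1.224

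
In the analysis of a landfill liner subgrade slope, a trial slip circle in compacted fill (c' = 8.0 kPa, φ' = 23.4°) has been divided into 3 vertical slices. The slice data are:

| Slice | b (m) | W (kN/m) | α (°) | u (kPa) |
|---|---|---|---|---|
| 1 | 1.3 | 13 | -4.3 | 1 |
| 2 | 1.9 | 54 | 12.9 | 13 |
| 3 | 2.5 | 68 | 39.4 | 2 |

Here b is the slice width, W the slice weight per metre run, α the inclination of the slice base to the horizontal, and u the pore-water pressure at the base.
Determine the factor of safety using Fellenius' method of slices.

FS = 1.64

Ordinary method of slices: FS = Σ[c'·Δl_i + (W_i cosα_i − u_i·Δl_i)·tanφ'] / Σ W_i sinα_i, with Δl_i = b_i / cosα_i.
Slice 1: Δl = 1.3/cos(-4.3°) = 1.304 m; N'_1 = 13·cos(-4.3°) − 1·1.304 = 11.7; c'Δl = 10.43; W sinα = -1.0
Slice 2: Δl = 1.9/cos12.9° = 1.949 m; N'_2 = 54·cos12.9° − 13·1.949 = 27.3; c'Δl = 15.59; W sinα = 12.1
Slice 3: Δl = 2.5/cos39.4° = 3.235 m; N'_3 = 68·cos39.4° − 2·3.235 = 46.1; c'Δl = 25.88; W sinα = 43.2
Σc'Δl = 51.9 kN/m; ΣN' = 85.0 kN/m; ΣW sinα = 54.2 kN/m
Resisting = 51.9 + 85.0·tan23.4° = 51.9 + 36.8 = 88.7 kN/m
FS = 88.7 / 54.2 = 1.635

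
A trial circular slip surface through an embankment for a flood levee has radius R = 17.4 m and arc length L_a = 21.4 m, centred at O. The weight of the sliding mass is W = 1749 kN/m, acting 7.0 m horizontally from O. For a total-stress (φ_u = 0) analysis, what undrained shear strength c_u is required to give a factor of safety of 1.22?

c_u = 40.1 kPa

FS = c_u·L_a·R / (W·d), so c_u = FS·W·d / (L_a·R).
c_u = 1.22·1749·7.0 / (21.40·17.4) = 14936.5 / 372.36 = 40.11 kPa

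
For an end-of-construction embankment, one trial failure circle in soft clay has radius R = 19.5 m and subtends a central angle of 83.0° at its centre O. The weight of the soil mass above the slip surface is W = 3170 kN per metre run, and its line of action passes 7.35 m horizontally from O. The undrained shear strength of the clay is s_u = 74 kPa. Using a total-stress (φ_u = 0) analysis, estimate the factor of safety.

FS = 1.75

Taking moments about the centre O, the resisting moment is provided by the undrained shear strength acting along the arc:
Arc length L_a = R·θ = 19.5·(83.0°·π/180) = 19.5·1.4486 = 28.25 m
M_R = s_u·L_a·R = 74·28.25·19.5 = 40762.1 kN·m/m
M_D = W·d = 3170·7.35 = 23299.5 kN·m/m
FS = M_R / M_D = 40762.1 / 23299.5 = 1.749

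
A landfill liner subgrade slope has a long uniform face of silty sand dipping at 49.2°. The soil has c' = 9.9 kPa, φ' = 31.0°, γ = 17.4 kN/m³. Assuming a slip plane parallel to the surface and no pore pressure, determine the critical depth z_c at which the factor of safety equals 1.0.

Setting FS = 1.00 in FS = [c' + γz cos²β tanφ'] / [γz sinβ cosβ] and solving for z:
z = c' / [γ cosβ (FS·sinβ − cosβ·tanφ')]
  = 9.9 / [17.4·cos49.2°·(1.00·sin49.2° − cos49.2°·tan31.0°)]
  = 9.9 / [17.4·0.6534·(1.00·0.7570 − 0.6534·0.6009)]
  = 9.9 / 4.1428 = 2.390 m

z_c = 2.39 m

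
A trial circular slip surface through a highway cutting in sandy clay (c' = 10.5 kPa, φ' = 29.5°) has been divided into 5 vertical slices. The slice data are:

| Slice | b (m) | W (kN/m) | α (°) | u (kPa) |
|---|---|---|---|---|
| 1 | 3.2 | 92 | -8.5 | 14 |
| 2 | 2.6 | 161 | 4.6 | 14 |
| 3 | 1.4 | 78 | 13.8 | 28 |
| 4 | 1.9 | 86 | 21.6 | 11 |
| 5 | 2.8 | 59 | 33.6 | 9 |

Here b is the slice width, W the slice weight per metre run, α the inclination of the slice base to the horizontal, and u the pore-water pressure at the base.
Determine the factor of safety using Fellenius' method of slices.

Ordinary method of slices: FS = Σ[c'·Δl_i + (W_i cosα_i − u_i·Δl_i)·tanφ'] / Σ W_i sinα_i, with Δl_i = b_i / cosα_i.
Slice 1: Δl = 3.2/cos(-8.5°) = 3.236 m; N'_1 = 92·cos(-8.5°) − 14·3.236 = 45.7; c'Δl = 33.97; W sinα = -13.6
Slice 2: Δl = 2.6/cos4.6° = 2.608 m; N'_2 = 161·cos4.6° − 14·2.608 = 124.0; c'Δl = 27.39; W sinα = 12.9
Slice 3: Δl = 1.4/cos13.8° = 1.442 m; N'_3 = 78·cos13.8° − 28·1.442 = 35.4; c'Δl = 15.14; W sinα = 18.6
Slice 4: Δl = 1.9/cos21.6° = 2.044 m; N'_4 = 86·cos21.6° − 11·2.044 = 57.5; c'Δl = 21.46; W sinα = 31.7
Slice 5: Δl = 2.8/cos33.6° = 3.362 m; N'_5 = 59·cos33.6° − 9·3.362 = 18.9; c'Δl = 35.30; W sinα = 32.7
Σc'Δl = 133.3 kN/m; ΣN' = 281.4 kN/m; ΣW sinα = 82.2 kN/m
Resisting = 133.3 + 281.4·tan29.5° = 133.3 + 159.2 = 292.5 kN/m
FS = 292.5 / 82.2 = 3.557

FS = 3.56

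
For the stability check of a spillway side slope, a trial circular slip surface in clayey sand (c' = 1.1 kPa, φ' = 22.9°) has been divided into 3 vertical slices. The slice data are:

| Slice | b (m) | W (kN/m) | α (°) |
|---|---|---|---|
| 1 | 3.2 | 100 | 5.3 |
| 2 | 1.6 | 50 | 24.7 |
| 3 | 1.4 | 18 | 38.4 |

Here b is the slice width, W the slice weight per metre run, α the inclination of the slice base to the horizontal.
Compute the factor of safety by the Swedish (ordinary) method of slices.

FS = 1.81

Ordinary method of slices: FS = Σ[c'·Δl_i + (W_i cosα_i)·tanφ'] / Σ W_i sinα_i, with Δl_i = b_i / cosα_i.
Slice 1: Δl = 3.2/cos5.3° = 3.214 m; N'_1 = 100·cos5.3° = 99.6; c'Δl = 3.54; W sinα = 9.2
Slice 2: Δl = 1.6/cos24.7° = 1.761 m; N'_2 = 50·cos24.7° = 45.4; c'Δl = 1.94; W sinα = 20.9
Slice 3: Δl = 1.4/cos38.4° = 1.786 m; N'_3 = 18·cos38.4° = 14.1; c'Δl = 1.97; W sinα = 11.2
Σc'Δl = 7.4 kN/m; ΣN' = 159.1 kN/m; ΣW sinα = 41.3 kN/m
Resisting = 7.4 + 159.1·tan22.9° = 7.4 + 67.2 = 74.6 kN/m
FS = 74.6 / 41.3 = 1.807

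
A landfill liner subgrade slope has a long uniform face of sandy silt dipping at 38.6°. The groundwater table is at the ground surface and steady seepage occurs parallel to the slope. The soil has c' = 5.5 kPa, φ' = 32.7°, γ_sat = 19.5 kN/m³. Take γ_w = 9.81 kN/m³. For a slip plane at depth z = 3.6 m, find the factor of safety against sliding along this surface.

With seepage parallel to the slope and the water table at the surface, the effective normal stress on the slip plane uses the buoyant unit weight γ' = γ_sat − γ_w while the driving shear stress uses γ_sat:
FS = [c' + γ' z cos²β tanφ'] / [γ_sat z sinβ cosβ]
γ' = 19.5 − 9.81 = 9.69 kN/m³
Numerator = 5.5 + 9.69·3.6·cos²38.6°·tan32.7° = 5.5 + 9.69·3.6·0.6108·0.6420 = 19.178 kPa
Denominator = 19.5·3.6·sin38.6°·cos38.6° = 19.5·3.6·0.6239·0.7815 = 34.228 kPa
FS = 19.178 / 34.228 = 0.560

FS = 0.56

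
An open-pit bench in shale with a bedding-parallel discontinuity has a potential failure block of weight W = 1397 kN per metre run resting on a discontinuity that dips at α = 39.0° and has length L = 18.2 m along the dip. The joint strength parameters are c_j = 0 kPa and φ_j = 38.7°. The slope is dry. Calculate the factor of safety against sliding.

Resolving the block weight along and normal to the plane and applying the Mohr–Coulomb strength on the joint:
N' = W cosα = 1397·cos39.0° = 1085.7 kN/m
Driving force T = W sinα = 1397·sin39.0° = 879.2 kN/m
Resisting force R = c_j·L + N'·tanφ_j = 0·18.2 + 1085.7·tan38.7° = 0.0 + 869.8 = 869.8 kN/m
FS = R / T = 869.8 / 879.2 = 0.989

FS = 0.99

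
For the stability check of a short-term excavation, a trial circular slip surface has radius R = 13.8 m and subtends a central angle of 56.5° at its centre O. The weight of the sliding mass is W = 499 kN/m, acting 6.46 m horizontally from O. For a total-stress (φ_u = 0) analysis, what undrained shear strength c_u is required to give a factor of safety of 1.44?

FS = c_u·L_a·R / (W·d), so c_u = FS·W·d / (L_a·R).
Arc length L_a = R·θ = 13.8·(56.5°·π/180) = 13.8·0.9861 = 13.61 m
c_u = 1.44·499·6.46 / (13.61·13.8) = 4641.9 / 187.79 = 24.72 kPa

c_u = 24.7 kPa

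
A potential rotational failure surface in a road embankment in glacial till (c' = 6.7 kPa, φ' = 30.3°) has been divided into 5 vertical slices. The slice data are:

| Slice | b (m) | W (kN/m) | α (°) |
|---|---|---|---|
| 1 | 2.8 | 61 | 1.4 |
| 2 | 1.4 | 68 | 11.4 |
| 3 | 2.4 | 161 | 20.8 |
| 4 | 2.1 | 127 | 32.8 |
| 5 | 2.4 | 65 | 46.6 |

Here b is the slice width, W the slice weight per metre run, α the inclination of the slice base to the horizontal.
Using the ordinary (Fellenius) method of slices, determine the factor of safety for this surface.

Ordinary method of slices: FS = Σ[c'·Δl_i + (W_i cosα_i)·tanφ'] / Σ W_i sinα_i, with Δl_i = b_i / cosα_i.
Slice 1: Δl = 2.8/cos1.4° = 2.801 m; N'_1 = 61·cos1.4° = 61.0; c'Δl = 18.77; W sinα = 1.5
Slice 2: Δl = 1.4/cos11.4° = 1.428 m; N'_2 = 68·cos11.4° = 66.7; c'Δl = 9.57; W sinα = 13.4
Slice 3: Δl = 2.4/cos20.8° = 2.567 m; N'_3 = 161·cos20.8° = 150.5; c'Δl = 17.20; W sinα = 57.2
Slice 4: Δl = 2.1/cos32.8° = 2.498 m; N'_4 = 127·cos32.8° = 106.8; c'Δl = 16.74; W sinα = 68.8
Slice 5: Δl = 2.4/cos46.6° = 3.493 m; N'_5 = 65·cos46.6° = 44.7; c'Δl = 23.40; W sinα = 47.2
Σc'Δl = 85.7 kN/m; ΣN' = 429.6 kN/m; ΣW sinα = 188.1 kN/m
Resisting = 85.7 + 429.6·tan30.3° = 85.7 + 251.0 = 336.7 kN/m
FS = 336.7 / 188.1 = 1.790

FS = 1.79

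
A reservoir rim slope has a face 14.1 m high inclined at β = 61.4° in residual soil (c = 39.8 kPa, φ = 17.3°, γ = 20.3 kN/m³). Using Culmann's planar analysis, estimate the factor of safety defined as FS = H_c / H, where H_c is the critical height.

FS = 1.65

H_c = (4c/γ) · sinβ cosφ / [1 − cos(β − φ)]
    = (4·39.8/20.3) · sin61.4°·cos17.3° / [1 − cos44.1°]
    = 7.842 · 0.8383 / 0.2819 = 23.32 m
FS = H_c / H = 23.32 / 14.1 = 1.654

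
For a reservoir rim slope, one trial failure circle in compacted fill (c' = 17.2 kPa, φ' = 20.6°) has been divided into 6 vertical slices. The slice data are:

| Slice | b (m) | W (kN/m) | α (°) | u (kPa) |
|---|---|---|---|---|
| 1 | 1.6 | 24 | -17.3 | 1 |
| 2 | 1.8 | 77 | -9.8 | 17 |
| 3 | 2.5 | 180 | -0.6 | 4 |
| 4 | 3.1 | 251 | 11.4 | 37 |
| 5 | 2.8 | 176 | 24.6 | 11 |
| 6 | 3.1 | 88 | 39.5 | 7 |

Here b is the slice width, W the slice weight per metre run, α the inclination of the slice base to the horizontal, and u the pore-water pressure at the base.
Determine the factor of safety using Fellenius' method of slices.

Ordinary method of slices: FS = Σ[c'·Δl_i + (W_i cosα_i − u_i·Δl_i)·tanφ'] / Σ W_i sinα_i, with Δl_i = b_i / cosα_i.
Slice 1: Δl = 1.6/cos(-17.3°) = 1.676 m; N'_1 = 24·cos(-17.3°) − 1·1.676 = 21.2; c'Δl = 28.82; W sinα = -7.1
Slice 2: Δl = 1.8/cos(-9.8°) = 1.827 m; N'_2 = 77·cos(-9.8°) − 17·1.827 = 44.8; c'Δl = 31.42; W sinα = -13.1
Slice 3: Δl = 2.5/cos(-0.6°) = 2.500 m; N'_3 = 180·cos(-0.6°) − 4·2.500 = 170.0; c'Δl = 43.00; W sinα = -1.9
Slice 4: Δl = 3.1/cos11.4° = 3.162 m; N'_4 = 251·cos11.4° − 37·3.162 = 129.0; c'Δl = 54.39; W sinα = 49.6
Slice 5: Δl = 2.8/cos24.6° = 3.080 m; N'_5 = 176·cos24.6° − 11·3.080 = 126.2; c'Δl = 52.97; W sinα = 73.3
Slice 6: Δl = 3.1/cos39.5° = 4.017 m; N'_6 = 88·cos39.5° − 7·4.017 = 39.8; c'Δl = 69.10; W sinα = 56.0
Σc'Δl = 279.7 kN/m; ΣN' = 531.0 kN/m; ΣW sinα = 156.7 kN/m
Resisting = 279.7 + 531.0·tan20.6° = 279.7 + 199.6 = 479.3 kN/m
FS = 479.3 / 156.7 = 3.058

FS = 3.06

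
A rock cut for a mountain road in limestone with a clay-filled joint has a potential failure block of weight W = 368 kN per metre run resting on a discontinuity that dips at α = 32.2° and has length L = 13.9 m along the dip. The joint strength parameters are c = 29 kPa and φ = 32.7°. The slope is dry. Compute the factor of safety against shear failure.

Resolving the block weight along and normal to the plane and applying the Mohr–Coulomb strength on the joint:
N' = W cosα = 368·cos32.2° = 311.4 kN/m
Driving force T = W sinα = 368·sin32.2° = 196.1 kN/m
Resisting force R = c·L + N'·tanφ = 29·13.9 + 311.4·tan32.7° = 403.1 + 199.9 = 603.0 kN/m
FS = R / T = 603.0 / 196.1 = 3.075

FS = 3.08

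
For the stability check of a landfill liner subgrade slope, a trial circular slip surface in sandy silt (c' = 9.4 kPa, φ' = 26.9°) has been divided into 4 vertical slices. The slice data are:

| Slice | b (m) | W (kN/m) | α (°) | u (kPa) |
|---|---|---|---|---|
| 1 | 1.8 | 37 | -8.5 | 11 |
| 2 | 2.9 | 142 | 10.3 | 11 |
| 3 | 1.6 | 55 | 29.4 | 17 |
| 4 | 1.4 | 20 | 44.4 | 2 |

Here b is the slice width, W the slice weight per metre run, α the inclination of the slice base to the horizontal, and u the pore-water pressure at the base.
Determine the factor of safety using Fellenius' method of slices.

Ordinary method of slices: FS = Σ[c'·Δl_i + (W_i cosα_i − u_i·Δl_i)·tanφ'] / Σ W_i sinα_i, with Δl_i = b_i / cosα_i.
Slice 1: Δl = 1.8/cos(-8.5°) = 1.820 m; N'_1 = 37·cos(-8.5°) − 11·1.820 = 16.6; c'Δl = 17.11; W sinα = -5.5
Slice 2: Δl = 2.9/cos10.3° = 2.947 m; N'_2 = 142·cos10.3° − 11·2.947 = 107.3; c'Δl = 27.71; W sinα = 25.4
Slice 3: Δl = 1.6/cos29.4° = 1.837 m; N'_3 = 55·cos29.4° − 17·1.837 = 16.7; c'Δl = 17.26; W sinα = 27.0
Slice 4: Δl = 1.4/cos44.4° = 1.959 m; N'_4 = 20·cos44.4° − 2·1.959 = 10.4; c'Δl = 18.42; W sinα = 14.0
Σc'Δl = 80.5 kN/m; ΣN' = 150.9 kN/m; ΣW sinα = 60.9 kN/m
Resisting = 80.5 + 150.9·tan26.9° = 80.5 + 76.6 = 157.1 kN/m
FS = 157.1 / 60.9 = 2.579

FS = 2.58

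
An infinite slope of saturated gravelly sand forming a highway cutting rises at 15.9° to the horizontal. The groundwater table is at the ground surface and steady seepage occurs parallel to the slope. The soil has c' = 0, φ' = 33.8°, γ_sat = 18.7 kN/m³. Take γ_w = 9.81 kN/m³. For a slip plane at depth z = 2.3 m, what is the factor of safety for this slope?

With seepage parallel to the slope and the water table at the surface, the effective normal stress on the slip plane uses the buoyant unit weight γ' = γ_sat − γ_w while the driving shear stress uses γ_sat:
FS = [c' + γ' z cos²β tanφ'] / [γ_sat z sinβ cosβ]
(For c' = 0 this reduces to FS = (γ'/γ_sat)·tanφ'/tanβ.)
γ' = 18.7 − 9.81 = 8.89 kN/m³
Numerator = 0.0 + 8.89·2.3·cos²15.9°·tan33.8° = 0.0 + 8.89·2.3·0.9249·0.6694 = 12.661 kPa
Denominator = 18.7·2.3·sin15.9°·cos15.9° = 18.7·2.3·0.2740·0.9617 = 11.332 kPa
FS = 12.661 / 11.332 = 1.117

FS = 1.12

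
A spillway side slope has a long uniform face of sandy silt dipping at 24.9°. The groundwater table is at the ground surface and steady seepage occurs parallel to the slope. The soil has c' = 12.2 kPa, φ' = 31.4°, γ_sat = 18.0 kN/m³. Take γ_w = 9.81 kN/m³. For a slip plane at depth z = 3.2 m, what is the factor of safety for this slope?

With seepage parallel to the slope and the water table at the surface, the effective normal stress on the slip plane uses the buoyant unit weight γ' = γ_sat − γ_w while the driving shear stress uses γ_sat:
FS = [c' + γ' z cos²β tanφ'] / [γ_sat z sinβ cosβ]
γ' = 18.0 − 9.81 = 8.19 kN/m³
Numerator = 12.2 + 8.19·3.2·cos²24.9°·tan31.4° = 12.2 + 8.19·3.2·0.8227·0.6104 = 25.362 kPa
Denominator = 18.0·3.2·sin24.9°·cos24.9° = 18.0·3.2·0.4210·0.9070 = 21.997 kPa
FS = 25.362 / 21.997 = 1.153

FS = 1.15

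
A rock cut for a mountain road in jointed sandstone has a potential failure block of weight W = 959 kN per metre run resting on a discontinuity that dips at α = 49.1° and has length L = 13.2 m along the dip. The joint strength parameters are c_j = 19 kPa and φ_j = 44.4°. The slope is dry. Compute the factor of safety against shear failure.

FS = 1.19

Resolving the block weight along and normal to the plane and applying the Mohr–Coulomb strength on the joint:
N' = W cosα = 959·cos49.1° = 627.9 kN/m
Driving force T = W sinα = 959·sin49.1° = 724.9 kN/m
Resisting force R = c_j·L + N'·tanφ_j = 19·13.2 + 627.9·tan44.4° = 250.8 + 614.9 = 865.7 kN/m
FS = R / T = 865.7 / 724.9 = 1.194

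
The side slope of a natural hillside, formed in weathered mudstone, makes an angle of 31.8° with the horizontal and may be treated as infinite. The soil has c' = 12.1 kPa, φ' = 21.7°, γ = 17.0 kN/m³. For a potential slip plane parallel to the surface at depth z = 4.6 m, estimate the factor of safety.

For an infinite slope with a slip plane parallel to the surface (no pore pressure): FS = [c' + γz cos²β tanφ'] / [γz sinβ cosβ].
γz = 17.0·4.6 = 78.20 kN/m²
Numerator = 12.1 + 78.20·cos²31.8°·tan21.7° = 12.1 + 78.20·0.7223·0.3979 = 34.578 kPa
Denominator = 78.20·sin31.8°·cos31.8° = 78.20·0.5270·0.8499 = 35.022 kPa
FS = 34.578 / 35.022 = 0.987

FS = 0.99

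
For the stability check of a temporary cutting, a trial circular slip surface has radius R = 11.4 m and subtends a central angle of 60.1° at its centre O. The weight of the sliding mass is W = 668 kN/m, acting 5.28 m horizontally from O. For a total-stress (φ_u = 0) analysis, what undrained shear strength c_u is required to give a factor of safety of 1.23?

FS = c_u·L_a·R / (W·d), so c_u = FS·W·d / (L_a·R).
Arc length L_a = R·θ = 11.4·(60.1°·π/180) = 11.4·1.0489 = 11.96 m
c_u = 1.23·668·5.28 / (11.96·11.4) = 4338.3 / 136.32 = 31.82 kPa

c_u = 31.8 kPa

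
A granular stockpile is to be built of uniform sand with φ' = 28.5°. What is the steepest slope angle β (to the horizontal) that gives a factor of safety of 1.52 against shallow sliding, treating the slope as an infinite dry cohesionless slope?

β = 19.7°

For an infinite dry cohesionless slope FS = tanφ'/tanβ, so tanβ = tanφ' / FS.
tanβ = tan28.5° / 1.52 = 0.5430 / 1.52 = 0.3572
β = arctan(0.3572) = 19.66°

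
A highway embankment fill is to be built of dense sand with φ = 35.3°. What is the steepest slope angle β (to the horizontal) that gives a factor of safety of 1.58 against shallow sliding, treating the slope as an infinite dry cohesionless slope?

For an infinite dry cohesionless slope FS = tanφ/tanβ, so tanβ = tanφ / FS.
tanβ = tan35.3° / 1.58 = 0.7080 / 1.58 = 0.4481
β = arctan(0.4481) = 24.14°

β = 24.1°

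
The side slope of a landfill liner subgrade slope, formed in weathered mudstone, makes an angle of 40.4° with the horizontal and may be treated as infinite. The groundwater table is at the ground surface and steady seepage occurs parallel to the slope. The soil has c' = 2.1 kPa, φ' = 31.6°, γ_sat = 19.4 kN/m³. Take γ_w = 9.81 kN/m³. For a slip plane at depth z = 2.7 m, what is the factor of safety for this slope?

With seepage parallel to the slope and the water table at the surface, the effective normal stress on the slip plane uses the buoyant unit weight γ' = γ_sat − γ_w while the driving shear stress uses γ_sat:
FS = [c' + γ' z cos²β tanφ'] / [γ_sat z sinβ cosβ]
γ' = 19.4 − 9.81 = 9.59 kN/m³
Numerator = 2.1 + 9.59·2.7·cos²40.4°·tan31.6° = 2.1 + 9.59·2.7·0.5799·0.6152 = 11.338 kPa
Denominator = 19.4·2.7·sin40.4°·cos40.4° = 19.4·2.7·0.6481·0.7615 = 25.853 kPa
FS = 11.338 / 25.853 = 0.439

FS = 0.44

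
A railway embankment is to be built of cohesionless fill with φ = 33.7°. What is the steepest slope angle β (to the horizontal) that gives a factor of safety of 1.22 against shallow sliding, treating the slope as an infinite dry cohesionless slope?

β = 28.7°

For an infinite dry cohesionless slope FS = tanφ/tanβ, so tanβ = tanφ / FS.
tanβ = tan33.7° / 1.22 = 0.6669 / 1.22 = 0.5467
β = arctan(0.5467) = 28.66°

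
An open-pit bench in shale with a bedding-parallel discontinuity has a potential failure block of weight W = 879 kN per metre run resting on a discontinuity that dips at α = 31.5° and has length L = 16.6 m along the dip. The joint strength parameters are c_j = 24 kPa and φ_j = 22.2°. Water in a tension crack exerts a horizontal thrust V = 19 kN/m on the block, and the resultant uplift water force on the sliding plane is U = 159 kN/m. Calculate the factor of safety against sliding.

FS = 1.34

Resolving the block weight along and normal to the plane and applying the Mohr–Coulomb strength on the joint:
N' = W cosα − U − V sinα = 879·cos31.5° − 159 − 19·sin31.5° = 580.5 kN/m
Driving force T = W sinα + V cosα = 879·sin31.5° + 19·cos31.5° = 475.5 kN/m
Resisting force R = c_j·L + N'·tanφ_j = 24·16.6 + 580.5·tan22.2° = 398.4 + 236.9 = 635.3 kN/m
FS = R / T = 635.3 / 475.5 = 1.336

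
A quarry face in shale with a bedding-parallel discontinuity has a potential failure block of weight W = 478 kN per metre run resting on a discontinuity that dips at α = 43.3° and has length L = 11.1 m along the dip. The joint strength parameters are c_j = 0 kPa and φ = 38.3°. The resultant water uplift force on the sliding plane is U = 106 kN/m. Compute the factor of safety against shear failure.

FS = 0.58

Resolving the block weight along and normal to the plane and applying the Mohr–Coulomb strength on the joint:
N' = W cosα − U = 478·cos43.3° − 106 = 241.9 kN/m
Driving force T = W sinα = 478·sin43.3° = 327.8 kN/m
Resisting force R = c_j·L + N'·tanφ = 0·11.1 + 241.9·tan38.3° = 0.0 + 191.0 = 191.0 kN/m
FS = R / T = 191.0 / 327.8 = 0.583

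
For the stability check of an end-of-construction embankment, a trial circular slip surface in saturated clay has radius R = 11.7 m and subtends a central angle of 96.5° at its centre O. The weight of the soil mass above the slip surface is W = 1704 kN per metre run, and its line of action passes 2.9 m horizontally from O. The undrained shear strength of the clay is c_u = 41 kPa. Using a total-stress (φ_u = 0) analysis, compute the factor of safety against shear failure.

FS = 1.91

Taking moments about the centre O, the resisting moment is provided by the undrained shear strength acting along the arc:
Arc length L_a = R·θ = 11.7·(96.5°·π/180) = 11.7·1.6842 = 19.71 m
M_R = c_u·L_a·R = 41·19.71·11.7 = 9452.8 kN·m/m
M_D = W·d = 1704·2.9 = 4941.6 kN·m/m
FS = M_R / M_D = 9452.8 / 4941.6 = 1.913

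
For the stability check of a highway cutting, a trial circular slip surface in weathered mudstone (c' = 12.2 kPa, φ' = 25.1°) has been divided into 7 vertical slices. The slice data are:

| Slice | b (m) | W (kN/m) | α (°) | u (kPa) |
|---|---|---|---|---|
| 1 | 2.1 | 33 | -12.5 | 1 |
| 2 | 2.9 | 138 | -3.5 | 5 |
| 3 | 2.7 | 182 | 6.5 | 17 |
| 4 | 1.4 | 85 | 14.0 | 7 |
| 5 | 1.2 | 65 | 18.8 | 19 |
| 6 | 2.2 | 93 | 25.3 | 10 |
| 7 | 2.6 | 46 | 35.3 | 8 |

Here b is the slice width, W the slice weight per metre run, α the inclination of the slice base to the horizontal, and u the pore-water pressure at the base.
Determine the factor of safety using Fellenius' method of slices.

Ordinary method of slices: FS = Σ[c'·Δl_i + (W_i cosα_i − u_i·Δl_i)·tanφ'] / Σ W_i sinα_i, with Δl_i = b_i / cosα_i.
Slice 1: Δl = 2.1/cos(-12.5°) = 2.151 m; N'_1 = 33·cos(-12.5°) − 1·2.151 = 30.1; c'Δl = 26.24; W sinα = -7.1
Slice 2: Δl = 2.9/cos(-3.5°) = 2.905 m; N'_2 = 138·cos(-3.5°) − 5·2.905 = 123.2; c'Δl = 35.45; W sinα = -8.4
Slice 3: Δl = 2.7/cos6.5° = 2.717 m; N'_3 = 182·cos6.5° − 17·2.717 = 134.6; c'Δl = 33.15; W sinα = 20.6
Slice 4: Δl = 1.4/cos14.0° = 1.443 m; N'_4 = 85·cos14.0° − 7·1.443 = 72.4; c'Δl = 17.60; W sinα = 20.6
Slice 5: Δl = 1.2/cos18.8° = 1.268 m; N'_5 = 65·cos18.8° − 19·1.268 = 37.4; c'Δl = 15.47; W sinα = 20.9
Slice 6: Δl = 2.2/cos25.3° = 2.433 m; N'_6 = 93·cos25.3° − 10·2.433 = 59.7; c'Δl = 29.69; W sinα = 39.7
Slice 7: Δl = 2.6/cos35.3° = 3.186 m; N'_7 = 46·cos35.3° − 8·3.186 = 12.1; c'Δl = 38.87; W sinα = 26.6
Σc'Δl = 196.5 kN/m; ΣN' = 469.5 kN/m; ΣW sinα = 112.9 kN/m
Resisting = 196.5 + 469.5·tan25.1° = 196.5 + 219.9 = 416.4 kN/m
FS = 416.4 / 112.9 = 3.689

FS = 3.69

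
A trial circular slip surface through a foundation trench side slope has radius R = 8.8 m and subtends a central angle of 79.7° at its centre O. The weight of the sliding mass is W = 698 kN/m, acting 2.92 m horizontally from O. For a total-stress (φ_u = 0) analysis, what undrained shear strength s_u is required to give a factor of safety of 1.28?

s_u = 24.2 kPa

FS = s_u·L_a·R / (W·d), so s_u = FS·W·d / (L_a·R).
Arc length L_a = R·θ = 8.8·(79.7°·π/180) = 8.8·1.3910 = 12.24 m
s_u = 1.28·698·2.92 / (12.24·8.8) = 2608.8 / 107.72 = 24.22 kPa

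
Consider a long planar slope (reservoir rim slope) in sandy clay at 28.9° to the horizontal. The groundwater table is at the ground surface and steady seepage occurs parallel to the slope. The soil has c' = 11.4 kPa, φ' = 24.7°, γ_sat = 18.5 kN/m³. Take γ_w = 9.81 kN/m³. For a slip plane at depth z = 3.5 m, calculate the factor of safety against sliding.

With seepage parallel to the slope and the water table at the surface, the effective normal stress on the slip plane uses the buoyant unit weight γ' = γ_sat − γ_w while the driving shear stress uses γ_sat:
FS = [c' + γ' z cos²β tanφ'] / [γ_sat z sinβ cosβ]
γ' = 18.5 − 9.81 = 8.69 kN/m³
Numerator = 11.4 + 8.69·3.5·cos²28.9°·tan24.7° = 11.4 + 8.69·3.5·0.7664·0.4599 = 22.122 kPa
Denominator = 18.5·3.5·sin28.9°·cos28.9° = 18.5·3.5·0.4833·0.8755 = 27.396 kPa
FS = 22.122 / 27.396 = 0.808

FS = 0.81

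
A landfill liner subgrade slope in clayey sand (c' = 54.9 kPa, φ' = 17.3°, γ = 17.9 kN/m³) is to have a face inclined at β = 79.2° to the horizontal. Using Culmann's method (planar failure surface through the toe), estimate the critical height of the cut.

H_c = 21.75 m

Culmann's analysis gives the critical failure plane at α_cr = (β + φ')/2 = (79.2 + 17.3)/2 = 48.2°, and the critical height
H_c = (4c'/γ) · sinβ cosφ' / [1 − cos(β − φ')]
    = (4·54.9/17.9) · sin79.2°·cos17.3° / [1 − cos(61.9°)]
    = 12.268 · 0.9823·0.9548 / [1 − 0.4710]
    = 12.268 · 0.9378 / 0.5290
    = 21.75 m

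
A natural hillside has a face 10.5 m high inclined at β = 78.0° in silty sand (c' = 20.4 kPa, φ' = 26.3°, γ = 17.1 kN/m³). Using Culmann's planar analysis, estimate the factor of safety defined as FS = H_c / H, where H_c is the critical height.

FS = 1.05

H_c = (4c'/γ) · sinβ cosφ' / [1 − cos(β − φ')]
    = (4·20.4/17.1) · sin78.0°·cos26.3° / [1 − cos51.7°]
    = 4.772 · 0.8769 / 0.3802 = 11.01 m
FS = H_c / H = 11.01 / 10.5 = 1.048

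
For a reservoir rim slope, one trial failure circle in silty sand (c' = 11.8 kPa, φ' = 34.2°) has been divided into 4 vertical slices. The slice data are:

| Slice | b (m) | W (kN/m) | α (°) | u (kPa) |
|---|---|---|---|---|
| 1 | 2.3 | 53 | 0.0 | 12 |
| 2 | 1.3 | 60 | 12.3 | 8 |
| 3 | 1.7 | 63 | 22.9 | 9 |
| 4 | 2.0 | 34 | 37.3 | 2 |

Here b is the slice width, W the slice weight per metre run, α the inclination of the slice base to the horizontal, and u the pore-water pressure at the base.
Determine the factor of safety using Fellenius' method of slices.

FS = 3.23

Ordinary method of slices: FS = Σ[c'·Δl_i + (W_i cosα_i − u_i·Δl_i)·tanφ'] / Σ W_i sinα_i, with Δl_i = b_i / cosα_i.
Slice 1: Δl = 2.3/cos0.0° = 2.300 m; N'_1 = 53·cos0.0° − 12·2.300 = 25.4; c'Δl = 27.14; W sinα = 0.0
Slice 2: Δl = 1.3/cos12.3° = 1.331 m; N'_2 = 60·cos12.3° − 8·1.331 = 48.0; c'Δl = 15.70; W sinα = 12.8
Slice 3: Δl = 1.7/cos22.9° = 1.845 m; N'_3 = 63·cos22.9° − 9·1.845 = 41.4; c'Δl = 21.78; W sinα = 24.5
Slice 4: Δl = 2.0/cos37.3° = 2.514 m; N'_4 = 34·cos37.3° − 2·2.514 = 22.0; c'Δl = 29.67; W sinα = 20.6
Σc'Δl = 94.3 kN/m; ΣN' = 136.8 kN/m; ΣW sinα = 57.9 kN/m
Resisting = 94.3 + 136.8·tan34.2° = 94.3 + 93.0 = 187.3 kN/m
FS = 187.3 / 57.9 = 3.234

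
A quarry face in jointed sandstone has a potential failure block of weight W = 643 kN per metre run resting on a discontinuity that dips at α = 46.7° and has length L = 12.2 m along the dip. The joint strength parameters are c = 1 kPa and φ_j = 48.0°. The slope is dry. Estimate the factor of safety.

FS = 1.07

Resolving the block weight along and normal to the plane and applying the Mohr–Coulomb strength on the joint:
N' = W cosα = 643·cos46.7° = 441.0 kN/m
Driving force T = W sinα = 643·sin46.7° = 468.0 kN/m
Resisting force R = c·L + N'·tanφ_j = 1·12.2 + 441.0·tan48.0° = 12.2 + 489.8 = 502.0 kN/m
FS = R / T = 502.0 / 468.0 = 1.073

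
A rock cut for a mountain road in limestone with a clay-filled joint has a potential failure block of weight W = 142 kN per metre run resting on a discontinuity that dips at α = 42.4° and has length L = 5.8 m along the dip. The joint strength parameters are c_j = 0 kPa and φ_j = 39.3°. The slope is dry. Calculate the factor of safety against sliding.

FS = 0.90

Resolving the block weight along and normal to the plane and applying the Mohr–Coulomb strength on the joint:
N' = W cosα = 142·cos42.4° = 104.9 kN/m
Driving force T = W sinα = 142·sin42.4° = 95.8 kN/m
Resisting force R = c_j·L + N'·tanφ_j = 0·5.8 + 104.9·tan39.3° = 0.0 + 85.8 = 85.8 kN/m
FS = R / T = 85.8 / 95.8 = 0.896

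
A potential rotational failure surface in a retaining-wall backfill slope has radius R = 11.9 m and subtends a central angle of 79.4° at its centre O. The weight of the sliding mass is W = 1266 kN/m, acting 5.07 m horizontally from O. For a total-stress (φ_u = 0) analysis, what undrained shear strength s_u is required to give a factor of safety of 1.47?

FS = s_u·L_a·R / (W·d), so s_u = FS·W·d / (L_a·R).
Arc length L_a = R·θ = 11.9·(79.4°·π/180) = 11.9·1.3858 = 16.49 m
s_u = 1.47·1266·5.07 / (16.49·11.9) = 9435.4 / 196.24 = 48.08 kPa

s_u = 48.1 kPa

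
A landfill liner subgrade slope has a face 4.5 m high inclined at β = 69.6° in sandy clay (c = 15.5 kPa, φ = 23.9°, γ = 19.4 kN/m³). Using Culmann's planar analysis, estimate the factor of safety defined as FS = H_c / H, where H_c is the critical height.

H_c = (4c/γ) · sinβ cosφ / [1 − cos(β − φ)]
    = (4·15.5/19.4) · sin69.6°·cos23.9° / [1 − cos45.7°]
    = 3.196 · 0.8569 / 0.3016 = 9.08 m
FS = H_c / H = 9.08 / 4.5 = 2.018

FS = 2.02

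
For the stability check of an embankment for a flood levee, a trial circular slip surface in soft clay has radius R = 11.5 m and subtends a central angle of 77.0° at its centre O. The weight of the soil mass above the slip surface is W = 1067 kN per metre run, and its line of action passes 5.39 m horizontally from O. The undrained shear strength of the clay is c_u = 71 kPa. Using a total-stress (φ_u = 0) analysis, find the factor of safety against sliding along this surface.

Taking moments about the centre O, the resisting moment is provided by the undrained shear strength acting along the arc:
Arc length L_a = R·θ = 11.5·(77.0°·π/180) = 11.5·1.3439 = 15.45 m
M_R = c_u·L_a·R = 71·15.45·11.5 = 12618.9 kN·m/m
M_D = W·d = 1067·5.39 = 5751.1 kN·m/m
FS = M_R / M_D = 12618.9 / 5751.1 = 2.194

FS = 2.19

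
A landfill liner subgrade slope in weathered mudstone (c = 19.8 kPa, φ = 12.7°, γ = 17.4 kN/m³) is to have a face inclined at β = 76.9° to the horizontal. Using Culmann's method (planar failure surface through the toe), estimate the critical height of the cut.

H_c = 7.66 m

Culmann's analysis gives the critical failure plane at α_cr = (β + φ)/2 = (76.9 + 12.7)/2 = 44.8°, and the critical height
H_c = (4c/γ) · sinβ cosφ / [1 − cos(β − φ)]
    = (4·19.8/17.4) · sin76.9°·cos12.7° / [1 − cos(64.2°)]
    = 4.552 · 0.9740·0.9755 / [1 − 0.4352]
    = 4.552 · 0.9501 / 0.5648
    = 7.66 m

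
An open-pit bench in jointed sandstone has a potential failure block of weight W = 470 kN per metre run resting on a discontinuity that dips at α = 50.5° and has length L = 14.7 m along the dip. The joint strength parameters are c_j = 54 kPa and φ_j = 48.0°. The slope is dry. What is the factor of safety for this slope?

Resolving the block weight along and normal to the plane and applying the Mohr–Coulomb strength on the joint:
N' = W cosα = 470·cos50.5° = 299.0 kN/m
Driving force T = W sinα = 470·sin50.5° = 362.7 kN/m
Resisting force R = c_j·L + N'·tanφ_j = 54·14.7 + 299.0·tan48.0° = 793.8 + 332.0 = 1125.8 kN/m
FS = R / T = 1125.8 / 362.7 = 3.104

FS = 3.10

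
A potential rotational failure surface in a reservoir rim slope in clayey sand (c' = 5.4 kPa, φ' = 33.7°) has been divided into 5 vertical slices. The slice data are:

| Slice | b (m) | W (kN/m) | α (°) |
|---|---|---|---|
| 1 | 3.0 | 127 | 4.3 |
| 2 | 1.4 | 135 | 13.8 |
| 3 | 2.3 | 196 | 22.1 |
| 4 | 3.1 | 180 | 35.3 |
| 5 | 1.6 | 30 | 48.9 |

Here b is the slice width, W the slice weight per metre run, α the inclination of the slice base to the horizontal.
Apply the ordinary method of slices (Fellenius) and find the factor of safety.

Ordinary method of slices: FS = Σ[c'·Δl_i + (W_i cosα_i)·tanφ'] / Σ W_i sinα_i, with Δl_i = b_i / cosα_i.
Slice 1: Δl = 3.0/cos4.3° = 3.008 m; N'_1 = 127·cos4.3° = 126.6; c'Δl = 16.25; W sinα = 9.5
Slice 2: Δl = 1.4/cos13.8° = 1.442 m; N'_2 = 135·cos13.8° = 131.1; c'Δl = 7.78; W sinα = 32.2
Slice 3: Δl = 2.3/cos22.1° = 2.482 m; N'_3 = 196·cos22.1° = 181.6; c'Δl = 13.40; W sinα = 73.7
Slice 4: Δl = 3.1/cos35.3° = 3.798 m; N'_4 = 180·cos35.3° = 146.9; c'Δl = 20.51; W sinα = 104.0
Slice 5: Δl = 1.6/cos48.9° = 2.434 m; N'_5 = 30·cos48.9° = 19.7; c'Δl = 13.14; W sinα = 22.6
Σc'Δl = 71.1 kN/m; ΣN' = 606.0 kN/m; ΣW sinα = 242.1 kN/m
Resisting = 71.1 + 606.0·tan33.7° = 71.1 + 404.1 = 475.2 kN/m
FS = 475.2 / 242.1 = 1.963

FS = 1.96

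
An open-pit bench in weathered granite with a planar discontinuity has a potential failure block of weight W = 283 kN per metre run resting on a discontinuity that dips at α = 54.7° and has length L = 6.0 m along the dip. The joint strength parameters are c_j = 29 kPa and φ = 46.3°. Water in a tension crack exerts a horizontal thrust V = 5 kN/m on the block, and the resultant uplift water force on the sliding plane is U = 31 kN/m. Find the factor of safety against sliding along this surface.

Resolving the block weight along and normal to the plane and applying the Mohr–Coulomb strength on the joint:
N' = W cosα − U − V sinα = 283·cos54.7° − 31 − 5·sin54.7° = 128.5 kN/m
Driving force T = W sinα + V cosα = 283·sin54.7° + 5·cos54.7° = 233.9 kN/m
Resisting force R = c_j·L + N'·tanφ = 29·6.0 + 128.5·tan46.3° = 174.0 + 134.4 = 308.4 kN/m
FS = R / T = 308.4 / 233.9 = 1.319

FS = 1.32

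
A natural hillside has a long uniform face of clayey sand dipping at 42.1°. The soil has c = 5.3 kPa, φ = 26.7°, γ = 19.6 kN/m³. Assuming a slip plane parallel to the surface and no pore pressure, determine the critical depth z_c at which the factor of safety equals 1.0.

z_c = 1.23 m

Setting FS = 1.00 in FS = [c + γz cos²β tanφ] / [γz sinβ cosβ] and solving for z:
z = c / [γ cosβ (FS·sinβ − cosβ·tanφ)]
  = 5.3 / [19.6·cos42.1°·(1.00·sin42.1° − cos42.1°·tan26.7°)]
  = 5.3 / [19.6·0.7420·(1.00·0.6704 − 0.7420·0.5029)]
  = 5.3 / 4.3228 = 1.226 m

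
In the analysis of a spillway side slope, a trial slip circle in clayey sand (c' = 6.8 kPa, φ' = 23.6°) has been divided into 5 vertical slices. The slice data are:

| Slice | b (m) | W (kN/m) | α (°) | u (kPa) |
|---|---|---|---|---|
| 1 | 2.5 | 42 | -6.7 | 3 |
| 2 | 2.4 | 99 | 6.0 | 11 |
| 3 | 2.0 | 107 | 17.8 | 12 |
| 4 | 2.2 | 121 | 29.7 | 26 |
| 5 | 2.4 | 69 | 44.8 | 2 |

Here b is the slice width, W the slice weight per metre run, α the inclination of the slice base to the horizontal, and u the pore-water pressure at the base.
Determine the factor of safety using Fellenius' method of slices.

FS = 1.39

Ordinary method of slices: FS = Σ[c'·Δl_i + (W_i cosα_i − u_i·Δl_i)·tanφ'] / Σ W_i sinα_i, with Δl_i = b_i / cosα_i.
Slice 1: Δl = 2.5/cos(-6.7°) = 2.517 m; N'_1 = 42·cos(-6.7°) − 3·2.517 = 34.2; c'Δl = 17.12; W sinα = -4.9
Slice 2: Δl = 2.4/cos6.0° = 2.413 m; N'_2 = 99·cos6.0° − 11·2.413 = 71.9; c'Δl = 16.41; W sinα = 10.3
Slice 3: Δl = 2.0/cos17.8° = 2.101 m; N'_3 = 107·cos17.8° − 12·2.101 = 76.7; c'Δl = 14.28; W sinα = 32.7
Slice 4: Δl = 2.2/cos29.7° = 2.533 m; N'_4 = 121·cos29.7° − 26·2.533 = 39.3; c'Δl = 17.22; W sinα = 60.0
Slice 5: Δl = 2.4/cos44.8° = 3.382 m; N'_5 = 69·cos44.8° − 2·3.382 = 42.2; c'Δl = 23.00; W sinα = 48.6
Σc'Δl = 88.0 kN/m; ΣN' = 264.2 kN/m; ΣW sinα = 146.7 kN/m
Resisting = 88.0 + 264.2·tan23.6° = 88.0 + 115.4 = 203.5 kN/m
FS = 203.5 / 146.7 = 1.387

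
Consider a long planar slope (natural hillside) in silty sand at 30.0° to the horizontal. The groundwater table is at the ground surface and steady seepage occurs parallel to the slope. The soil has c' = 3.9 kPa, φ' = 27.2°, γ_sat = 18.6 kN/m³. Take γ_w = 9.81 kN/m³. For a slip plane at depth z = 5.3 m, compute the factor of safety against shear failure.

With seepage parallel to the slope and the water table at the surface, the effective normal stress on the slip plane uses the buoyant unit weight γ' = γ_sat − γ_w while the driving shear stress uses γ_sat:
FS = [c' + γ' z cos²β tanφ'] / [γ_sat z sinβ cosβ]
γ' = 18.6 − 9.81 = 8.79 kN/m³
Numerator = 3.9 + 8.79·5.3·cos²30.0°·tan27.2° = 3.9 + 8.79·5.3·0.7500·0.5139 = 21.857 kPa
Denominator = 18.6·5.3·sin30.0°·cos30.0° = 18.6·5.3·0.5000·0.8660 = 42.686 kPa
FS = 21.857 / 42.686 = 0.512

FS = 0.51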